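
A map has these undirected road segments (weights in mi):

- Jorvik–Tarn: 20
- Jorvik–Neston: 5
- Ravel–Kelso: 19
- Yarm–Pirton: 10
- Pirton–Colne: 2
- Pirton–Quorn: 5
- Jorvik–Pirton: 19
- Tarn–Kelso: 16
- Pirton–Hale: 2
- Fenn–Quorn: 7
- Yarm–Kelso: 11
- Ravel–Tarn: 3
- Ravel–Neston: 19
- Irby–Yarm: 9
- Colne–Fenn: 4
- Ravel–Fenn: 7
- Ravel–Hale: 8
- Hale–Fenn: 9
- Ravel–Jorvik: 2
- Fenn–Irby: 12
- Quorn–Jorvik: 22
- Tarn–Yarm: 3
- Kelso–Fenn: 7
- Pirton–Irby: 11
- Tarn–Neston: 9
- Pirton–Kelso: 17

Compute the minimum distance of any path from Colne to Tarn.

Settle nodes by increasing distance from Colne:
Colne: 0
Pirton: 2  (via Colne)
Fenn: 4  (via Colne)
Hale: 4  (via Pirton)
Quorn: 7  (via Pirton)
Ravel: 11  (via Fenn)
Kelso: 11  (via Fenn)
Yarm: 12  (via Pirton)
Irby: 13  (via Pirton)
Jorvik: 13  (via Ravel)
Tarn: 14  (via Ravel)
Shortest route: Colne → Fenn → Ravel → Tarn = 14 mi.

14 mi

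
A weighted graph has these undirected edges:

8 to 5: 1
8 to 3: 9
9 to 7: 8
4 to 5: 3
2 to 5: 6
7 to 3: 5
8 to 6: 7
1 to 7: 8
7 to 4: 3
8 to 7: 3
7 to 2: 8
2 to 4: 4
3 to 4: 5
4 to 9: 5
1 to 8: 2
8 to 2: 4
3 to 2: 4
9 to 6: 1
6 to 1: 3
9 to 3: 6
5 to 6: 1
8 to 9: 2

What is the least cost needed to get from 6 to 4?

Shortest distances from 6:
6: 0
5: 1  (via 6)
9: 1  (via 6)
8: 2  (via 5)
1: 3  (via 6)
4: 4  (via 5)
Shortest route: 6–5–4 = 4.

4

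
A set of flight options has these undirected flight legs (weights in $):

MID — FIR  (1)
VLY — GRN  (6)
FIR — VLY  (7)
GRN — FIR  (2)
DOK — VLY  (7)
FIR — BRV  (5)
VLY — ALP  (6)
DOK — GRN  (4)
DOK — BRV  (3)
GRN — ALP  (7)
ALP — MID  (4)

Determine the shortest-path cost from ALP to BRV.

Enumerating some paths:
ALP → GRN → FIR → BRV: 7+2+5 = 14
ALP → GRN → DOK → BRV: 7+4+3 = 14
ALP → MID → FIR → BRV: 4+1+5 = 10
The minimum is $10 via ALP → MID → FIR → BRV.

$10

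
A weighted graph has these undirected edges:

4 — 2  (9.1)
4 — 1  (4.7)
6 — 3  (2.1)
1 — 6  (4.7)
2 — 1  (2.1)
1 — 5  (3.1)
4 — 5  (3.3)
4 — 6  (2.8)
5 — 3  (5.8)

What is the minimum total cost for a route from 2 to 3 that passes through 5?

Shortest 2→5: 2 → 1 → 5 = 5.2
Shortest 5→3: 5 → 3 = 5.8
Total via 5: 5.2 + 5.8 = 11.

11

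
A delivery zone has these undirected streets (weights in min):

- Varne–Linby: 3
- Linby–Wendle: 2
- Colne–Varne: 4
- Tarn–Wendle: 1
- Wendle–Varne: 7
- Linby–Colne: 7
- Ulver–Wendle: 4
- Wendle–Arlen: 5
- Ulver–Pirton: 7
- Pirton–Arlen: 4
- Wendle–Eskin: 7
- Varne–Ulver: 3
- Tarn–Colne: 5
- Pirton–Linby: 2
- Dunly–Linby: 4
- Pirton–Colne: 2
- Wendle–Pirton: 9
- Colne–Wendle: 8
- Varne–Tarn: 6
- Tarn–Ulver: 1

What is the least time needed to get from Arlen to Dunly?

10 min

Compare a few routes:
Arlen → Pirton → Linby → Dunly: 4+2+4 = 10
Arlen → Wendle → Tarn → Ulver → Varne → Linby → Dunly: 5+1+1+3+3+4 = 17
Arlen → Wendle → Linby → Dunly: 5+2+4 = 11
Cheapest is Arlen → Pirton → Linby → Dunly at 10 min.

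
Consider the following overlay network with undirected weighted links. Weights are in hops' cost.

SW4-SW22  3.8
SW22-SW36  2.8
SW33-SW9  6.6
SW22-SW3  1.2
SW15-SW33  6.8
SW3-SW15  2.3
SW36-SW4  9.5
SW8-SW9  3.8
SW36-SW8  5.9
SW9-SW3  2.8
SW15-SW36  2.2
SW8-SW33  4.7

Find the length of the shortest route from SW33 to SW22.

Running Dijkstra from SW33:
SW33: 0
SW8: 4.7  (via SW33)
SW9: 6.6  (via SW33)
SW15: 6.8  (via SW33)
SW36: 9  (via SW15)
SW3: 9.1  (via SW15)
SW22: 10.3  (via SW3)
Shortest route: SW33–SW15–SW3–SW22 = 10.3 hops' cost.

10.3 hops' cost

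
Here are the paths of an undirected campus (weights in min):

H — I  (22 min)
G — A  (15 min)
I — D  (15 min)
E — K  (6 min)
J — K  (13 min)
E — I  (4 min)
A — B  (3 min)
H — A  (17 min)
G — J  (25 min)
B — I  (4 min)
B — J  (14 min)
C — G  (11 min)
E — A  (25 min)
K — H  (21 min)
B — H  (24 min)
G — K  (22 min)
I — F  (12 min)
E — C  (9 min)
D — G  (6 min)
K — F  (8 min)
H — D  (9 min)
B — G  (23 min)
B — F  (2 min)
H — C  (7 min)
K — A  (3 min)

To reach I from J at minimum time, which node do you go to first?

B

Compare a few routes:
J → B → I: 14+4 = 18
J → K → A → B → I: 13+3+3+4 = 23
J → K → F → B → I: 13+8+2+4 = 27
J → K → E → I: 13+6+4 = 23
The minimum is 18 min via J → B → I.
So from J the first move is to B.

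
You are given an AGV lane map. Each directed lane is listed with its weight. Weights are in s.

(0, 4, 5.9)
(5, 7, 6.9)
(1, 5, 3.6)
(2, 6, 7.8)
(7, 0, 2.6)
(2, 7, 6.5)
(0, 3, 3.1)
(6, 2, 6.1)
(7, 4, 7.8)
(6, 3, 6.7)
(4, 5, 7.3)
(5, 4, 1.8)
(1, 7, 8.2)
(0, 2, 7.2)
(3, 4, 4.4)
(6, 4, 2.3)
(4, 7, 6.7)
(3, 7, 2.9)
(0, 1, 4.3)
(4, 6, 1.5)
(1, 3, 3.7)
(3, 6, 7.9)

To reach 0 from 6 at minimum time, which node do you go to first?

Compare a few routes:
6 - 3 - 7 - 0: 6.7+2.9+2.6 = 12.2
6 - 4 - 7 - 0: 2.3+6.7+2.6 = 11.6
The minimum is 11.6 s via 6 - 4 - 7 - 0.
So from 6 the first move is to 4.

4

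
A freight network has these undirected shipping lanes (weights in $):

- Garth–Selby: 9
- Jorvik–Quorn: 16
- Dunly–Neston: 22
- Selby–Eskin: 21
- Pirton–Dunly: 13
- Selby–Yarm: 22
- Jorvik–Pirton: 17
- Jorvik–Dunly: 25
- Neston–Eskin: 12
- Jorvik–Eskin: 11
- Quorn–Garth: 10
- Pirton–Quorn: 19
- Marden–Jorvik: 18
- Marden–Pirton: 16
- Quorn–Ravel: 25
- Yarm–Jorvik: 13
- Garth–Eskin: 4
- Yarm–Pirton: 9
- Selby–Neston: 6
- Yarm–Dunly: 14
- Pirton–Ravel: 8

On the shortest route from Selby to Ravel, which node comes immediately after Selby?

Yarm

Enumerating some paths:
Selby → Garth → Quorn → Ravel: 9+10+25 = 44
Selby → Yarm → Pirton → Ravel: 22+9+8 = 39
The minimum is $39 via Selby → Yarm → Pirton → Ravel.
So from Selby the first move is to Yarm.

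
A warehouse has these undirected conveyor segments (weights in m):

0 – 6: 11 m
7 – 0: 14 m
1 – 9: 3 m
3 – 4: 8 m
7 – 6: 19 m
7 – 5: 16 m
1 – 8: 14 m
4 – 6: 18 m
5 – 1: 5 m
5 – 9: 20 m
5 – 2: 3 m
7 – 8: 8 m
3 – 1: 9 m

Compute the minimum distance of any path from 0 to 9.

Running Dijkstra from 0:
0: 0
6: 11  (via 0)
7: 14  (via 0)
8: 22  (via 7)
4: 29  (via 6)
5: 30  (via 7)
2: 33  (via 5)
1: 35  (via 5)
3: 37  (via 4)
9: 38  (via 1)
Shortest route: 0 → 7 → 5 → 1 → 9 = 38 m.

38 m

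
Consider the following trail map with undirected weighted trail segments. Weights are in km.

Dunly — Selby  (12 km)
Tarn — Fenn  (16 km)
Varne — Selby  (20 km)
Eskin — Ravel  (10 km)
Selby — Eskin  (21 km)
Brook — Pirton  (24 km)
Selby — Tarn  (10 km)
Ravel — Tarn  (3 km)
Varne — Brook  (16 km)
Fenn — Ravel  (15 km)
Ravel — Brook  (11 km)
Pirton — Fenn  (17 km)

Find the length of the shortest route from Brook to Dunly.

36 km

Enumerating some paths:
Brook–Ravel–Tarn–Selby–Dunly: 11+3+10+12 = 36
Brook–Varne–Selby–Dunly: 16+20+12 = 48
The minimum is 36 km via Brook–Ravel–Tarn–Selby–Dunly.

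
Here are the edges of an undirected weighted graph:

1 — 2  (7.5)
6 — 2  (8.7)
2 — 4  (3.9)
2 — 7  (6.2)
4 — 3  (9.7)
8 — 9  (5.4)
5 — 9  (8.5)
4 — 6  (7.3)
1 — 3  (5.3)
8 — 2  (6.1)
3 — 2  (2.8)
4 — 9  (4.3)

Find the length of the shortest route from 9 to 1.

15.7

Running Dijkstra from 9:
9: 0
4: 4.3  (via 9)
8: 5.4  (via 9)
2: 8.2  (via 4)
5: 8.5  (via 9)
3: 11  (via 2)
6: 11.6  (via 4)
7: 14.4  (via 2)
1: 15.7  (via 2)
Shortest route: 9–4–2–1 = 15.7.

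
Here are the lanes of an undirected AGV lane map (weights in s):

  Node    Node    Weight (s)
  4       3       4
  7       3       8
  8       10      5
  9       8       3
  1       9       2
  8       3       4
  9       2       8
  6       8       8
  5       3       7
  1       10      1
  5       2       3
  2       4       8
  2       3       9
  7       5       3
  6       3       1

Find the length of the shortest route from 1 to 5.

Candidate routes:
1–10–8–3–5: 1+5+4+7 = 17
1–9–2–5: 2+8+3 = 13
1–10–8–9–2–5: 1+5+3+8+3 = 20
1–9–8–3–5: 2+3+4+7 = 16
The minimum is 13 s via 1–9–2–5.

13 s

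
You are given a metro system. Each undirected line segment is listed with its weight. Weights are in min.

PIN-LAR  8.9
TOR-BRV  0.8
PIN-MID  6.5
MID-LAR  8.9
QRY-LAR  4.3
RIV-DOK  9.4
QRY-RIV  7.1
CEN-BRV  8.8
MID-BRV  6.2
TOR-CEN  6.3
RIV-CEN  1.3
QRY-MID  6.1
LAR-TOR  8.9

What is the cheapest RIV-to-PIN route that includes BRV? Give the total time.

21.1 min

Shortest RIV→BRV: RIV → CEN → TOR → BRV = 8.4
Best BRV to PIN: BRV → MID → PIN costing 12.7
Total via BRV: 8.4 + 12.7 = 21.1 min.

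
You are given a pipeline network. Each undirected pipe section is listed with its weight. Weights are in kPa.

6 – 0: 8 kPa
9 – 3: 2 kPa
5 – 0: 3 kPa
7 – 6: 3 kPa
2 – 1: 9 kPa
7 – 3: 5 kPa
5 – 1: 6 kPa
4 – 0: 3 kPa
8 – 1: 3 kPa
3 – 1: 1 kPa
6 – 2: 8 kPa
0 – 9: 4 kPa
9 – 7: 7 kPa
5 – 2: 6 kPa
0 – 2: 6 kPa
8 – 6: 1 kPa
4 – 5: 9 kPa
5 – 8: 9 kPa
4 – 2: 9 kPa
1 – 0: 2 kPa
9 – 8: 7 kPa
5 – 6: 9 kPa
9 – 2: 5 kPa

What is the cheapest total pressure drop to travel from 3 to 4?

Enumerating some paths:
3 → 9 → 0 → 4: 2+4+3 = 9
3 → 1 → 0 → 4: 1+2+3 = 6
Cheapest is 3 → 1 → 0 → 4 at 6 kPa.

6 kPa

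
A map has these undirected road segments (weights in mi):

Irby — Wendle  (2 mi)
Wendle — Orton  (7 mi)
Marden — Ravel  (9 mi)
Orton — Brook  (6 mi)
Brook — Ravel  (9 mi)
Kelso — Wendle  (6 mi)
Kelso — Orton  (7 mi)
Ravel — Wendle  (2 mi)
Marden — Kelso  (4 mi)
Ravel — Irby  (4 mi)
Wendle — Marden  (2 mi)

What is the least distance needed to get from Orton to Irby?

9 mi

Compare a few routes:
Orton–Wendle–Ravel–Irby: 7+2+4 = 13
Orton–Wendle–Irby: 7+2 = 9
The minimum is 9 mi via Orton–Wendle–Irby.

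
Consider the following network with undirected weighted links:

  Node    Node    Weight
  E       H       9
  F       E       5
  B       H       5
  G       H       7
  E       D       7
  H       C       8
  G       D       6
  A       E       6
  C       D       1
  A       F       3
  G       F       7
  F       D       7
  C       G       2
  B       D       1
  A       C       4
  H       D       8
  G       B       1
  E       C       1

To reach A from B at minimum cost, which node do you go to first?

D

Compare a few routes:
B–D–C–E–A: 1+1+1+6 = 9
B–D–C–A: 1+1+4 = 6
B–G–C–A: 1+2+4 = 7
B–G–C–E–A: 1+2+1+6 = 10
The minimum is 6 via B–D–C–A.
So from B the first move is to D.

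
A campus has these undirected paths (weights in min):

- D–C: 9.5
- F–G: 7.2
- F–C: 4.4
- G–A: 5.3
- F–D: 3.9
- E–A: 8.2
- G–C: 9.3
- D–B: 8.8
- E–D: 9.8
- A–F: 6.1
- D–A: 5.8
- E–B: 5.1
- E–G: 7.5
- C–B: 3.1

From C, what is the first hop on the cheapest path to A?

F

Enumerating some paths:
C - F - A: 4.4+6.1 = 10.5
C - G - A: 9.3+5.3 = 14.6
C - D - A: 9.5+5.8 = 15.3
C - F - D - A: 4.4+3.9+5.8 = 14.1
Cheapest is C - F - A at 10.5 min.
So from C the first move is to F.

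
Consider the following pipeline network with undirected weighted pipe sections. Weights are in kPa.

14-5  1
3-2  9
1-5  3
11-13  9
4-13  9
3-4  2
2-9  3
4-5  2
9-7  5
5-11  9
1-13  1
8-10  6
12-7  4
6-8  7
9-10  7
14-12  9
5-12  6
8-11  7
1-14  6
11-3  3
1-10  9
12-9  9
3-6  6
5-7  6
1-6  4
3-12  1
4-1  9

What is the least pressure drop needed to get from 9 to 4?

12 kPa

Shortest distances from 9:
9: 0
2: 3  (via 9)
7: 5  (via 9)
10: 7  (via 9)
12: 9  (via 9)
3: 10  (via 12)
5: 11  (via 7)
4: 12  (via 3)
Shortest route: 9 → 12 → 3 → 4 = 12 kPa.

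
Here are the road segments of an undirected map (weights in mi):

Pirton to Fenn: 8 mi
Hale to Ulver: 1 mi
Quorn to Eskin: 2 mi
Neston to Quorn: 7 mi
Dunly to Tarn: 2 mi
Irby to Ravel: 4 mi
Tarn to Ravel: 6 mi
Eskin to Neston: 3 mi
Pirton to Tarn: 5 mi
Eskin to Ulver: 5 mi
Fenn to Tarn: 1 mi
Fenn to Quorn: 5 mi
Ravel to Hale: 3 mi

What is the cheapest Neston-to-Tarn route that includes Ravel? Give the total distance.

Shortest Neston→Ravel: Neston–Eskin–Ulver–Hale–Ravel = 12
Shortest Ravel→Tarn: Ravel–Tarn = 6
Total via Ravel: 12 + 6 = 18 mi.

18 mi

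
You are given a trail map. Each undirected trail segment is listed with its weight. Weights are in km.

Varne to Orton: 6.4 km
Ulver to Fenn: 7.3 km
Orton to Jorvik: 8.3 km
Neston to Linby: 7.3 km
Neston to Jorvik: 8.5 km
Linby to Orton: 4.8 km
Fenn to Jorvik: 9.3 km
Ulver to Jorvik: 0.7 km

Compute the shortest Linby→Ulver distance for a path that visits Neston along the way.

Best Linby to Neston: Linby–Neston costing 7.3
Shortest Neston→Ulver: Neston–Jorvik–Ulver = 9.2
Total via Neston: 7.3 + 9.2 = 16.5 km.

16.5 km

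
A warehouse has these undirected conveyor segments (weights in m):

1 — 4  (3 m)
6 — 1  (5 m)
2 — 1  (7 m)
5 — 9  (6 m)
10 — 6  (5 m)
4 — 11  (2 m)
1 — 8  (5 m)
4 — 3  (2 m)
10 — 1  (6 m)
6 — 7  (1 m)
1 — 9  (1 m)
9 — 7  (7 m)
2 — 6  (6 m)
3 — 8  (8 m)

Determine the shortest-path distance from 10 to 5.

13 m

Shortest distances from 10:
10: 0
6: 5  (via 10)
1: 6  (via 10)
7: 6  (via 6)
9: 7  (via 1)
4: 9  (via 1)
2: 11  (via 6)
3: 11  (via 4)
8: 11  (via 1)
11: 11  (via 4)
5: 13  (via 9)
Shortest route: 10 → 1 → 9 → 5 = 13 m.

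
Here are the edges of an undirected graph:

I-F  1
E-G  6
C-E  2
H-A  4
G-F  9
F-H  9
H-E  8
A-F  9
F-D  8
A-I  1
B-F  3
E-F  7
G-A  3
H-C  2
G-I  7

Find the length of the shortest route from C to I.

Running Dijkstra from C:
C: 0
E: 2  (via C)
H: 2  (via C)
A: 6  (via H)
I: 7  (via A)
Shortest route: C–H–A–I = 7.

7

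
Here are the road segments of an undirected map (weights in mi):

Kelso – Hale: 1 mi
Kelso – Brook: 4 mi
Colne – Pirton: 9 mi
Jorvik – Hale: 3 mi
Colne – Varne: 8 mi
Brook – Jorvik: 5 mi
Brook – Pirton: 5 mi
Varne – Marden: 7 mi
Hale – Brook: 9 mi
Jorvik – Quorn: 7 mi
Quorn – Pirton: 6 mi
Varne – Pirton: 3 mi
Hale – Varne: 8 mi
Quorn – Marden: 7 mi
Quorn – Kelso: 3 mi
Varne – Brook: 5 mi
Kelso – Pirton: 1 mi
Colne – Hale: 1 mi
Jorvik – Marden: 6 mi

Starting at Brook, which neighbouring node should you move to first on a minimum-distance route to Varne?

Varne

Candidate routes:
Brook → Kelso → Pirton → Varne: 4+1+3 = 8
Brook → Varne: 5 = 5
Brook → Pirton → Varne: 5+3 = 8
Cheapest is Brook → Varne at 5 mi.
So from Brook the first move is to Varne.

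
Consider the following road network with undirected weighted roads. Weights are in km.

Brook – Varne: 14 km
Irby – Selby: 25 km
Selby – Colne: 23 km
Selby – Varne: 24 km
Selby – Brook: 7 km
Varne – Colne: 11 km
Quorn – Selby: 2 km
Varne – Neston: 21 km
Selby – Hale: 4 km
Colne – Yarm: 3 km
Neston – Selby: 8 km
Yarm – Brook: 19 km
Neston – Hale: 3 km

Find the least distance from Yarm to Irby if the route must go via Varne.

Shortest Yarm→Varne: Yarm–Colne–Varne = 14
Best Varne to Irby: Varne–Brook–Selby–Irby costing 46
Total via Varne: 14 + 46 = 60 km.

60 km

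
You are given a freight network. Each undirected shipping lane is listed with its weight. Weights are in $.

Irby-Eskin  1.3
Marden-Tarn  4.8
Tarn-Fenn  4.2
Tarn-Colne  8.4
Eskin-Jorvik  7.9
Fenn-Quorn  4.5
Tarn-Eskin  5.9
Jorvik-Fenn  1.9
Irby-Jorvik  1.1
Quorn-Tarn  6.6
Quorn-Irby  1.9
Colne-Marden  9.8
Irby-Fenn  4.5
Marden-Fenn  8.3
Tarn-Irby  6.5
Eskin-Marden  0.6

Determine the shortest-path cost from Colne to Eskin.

$10.4

Enumerating some paths:
Colne–Tarn–Eskin: 8.4+5.9 = 14.3
Colne–Tarn–Marden–Eskin: 8.4+4.8+0.6 = 13.8
Colne–Marden–Eskin: 9.8+0.6 = 10.4
The minimum is $10.4 via Colne–Marden–Eskin.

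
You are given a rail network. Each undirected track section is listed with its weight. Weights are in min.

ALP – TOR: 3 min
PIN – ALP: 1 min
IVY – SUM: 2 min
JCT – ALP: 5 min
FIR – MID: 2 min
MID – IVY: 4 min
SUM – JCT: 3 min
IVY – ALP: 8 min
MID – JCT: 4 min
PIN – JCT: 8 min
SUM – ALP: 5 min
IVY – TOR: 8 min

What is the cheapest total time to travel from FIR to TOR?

14 min

Compare a few routes:
FIR–MID–IVY–TOR: 2+4+8 = 14
FIR–MID–IVY–SUM–ALP–TOR: 2+4+2+5+3 = 16
Cheapest is FIR–MID–IVY–TOR at 14 min.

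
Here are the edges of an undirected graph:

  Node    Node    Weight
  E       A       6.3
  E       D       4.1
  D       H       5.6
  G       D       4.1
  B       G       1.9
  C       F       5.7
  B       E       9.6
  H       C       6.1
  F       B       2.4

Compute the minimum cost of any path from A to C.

Compare a few routes:
A → E → D → G → B → F → C: 6.3+4.1+4.1+1.9+2.4+5.7 = 24.5
A → E → D → H → C: 6.3+4.1+5.6+6.1 = 22.1
A → E → B → F → C: 6.3+9.6+2.4+5.7 = 24
The minimum is 22.1 via A → E → D → H → C.

22.1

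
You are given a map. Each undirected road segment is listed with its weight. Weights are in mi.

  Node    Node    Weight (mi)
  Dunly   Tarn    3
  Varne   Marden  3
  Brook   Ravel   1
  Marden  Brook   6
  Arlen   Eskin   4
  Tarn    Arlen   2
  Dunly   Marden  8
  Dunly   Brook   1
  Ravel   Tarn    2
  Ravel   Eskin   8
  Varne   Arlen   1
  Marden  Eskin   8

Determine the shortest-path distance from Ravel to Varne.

5 mi

Enumerating some paths:
Ravel → Tarn → Arlen → Varne: 2+2+1 = 5
Ravel → Brook → Marden → Varne: 1+6+3 = 10
Ravel → Brook → Dunly → Tarn → Arlen → Varne: 1+1+3+2+1 = 8
The minimum is 5 mi via Ravel → Tarn → Arlen → Varne.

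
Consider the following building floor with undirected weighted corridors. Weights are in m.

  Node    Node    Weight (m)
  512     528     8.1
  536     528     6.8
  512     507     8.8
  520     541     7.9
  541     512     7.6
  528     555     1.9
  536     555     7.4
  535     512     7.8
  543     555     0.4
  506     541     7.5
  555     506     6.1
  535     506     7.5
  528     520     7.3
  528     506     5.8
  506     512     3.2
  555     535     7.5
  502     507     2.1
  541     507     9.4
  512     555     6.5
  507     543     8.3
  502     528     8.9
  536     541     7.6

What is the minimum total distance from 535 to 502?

18.3 m

Shortest distances from 535:
535: 0
555: 7.5  (via 535)
506: 7.5  (via 535)
512: 7.8  (via 535)
543: 7.9  (via 555)
528: 9.4  (via 555)
536: 14.9  (via 555)
541: 15  (via 506)
507: 16.2  (via 543)
520: 16.7  (via 528)
502: 18.3  (via 528)
Shortest route: 535 → 555 → 528 → 502 = 18.3 m.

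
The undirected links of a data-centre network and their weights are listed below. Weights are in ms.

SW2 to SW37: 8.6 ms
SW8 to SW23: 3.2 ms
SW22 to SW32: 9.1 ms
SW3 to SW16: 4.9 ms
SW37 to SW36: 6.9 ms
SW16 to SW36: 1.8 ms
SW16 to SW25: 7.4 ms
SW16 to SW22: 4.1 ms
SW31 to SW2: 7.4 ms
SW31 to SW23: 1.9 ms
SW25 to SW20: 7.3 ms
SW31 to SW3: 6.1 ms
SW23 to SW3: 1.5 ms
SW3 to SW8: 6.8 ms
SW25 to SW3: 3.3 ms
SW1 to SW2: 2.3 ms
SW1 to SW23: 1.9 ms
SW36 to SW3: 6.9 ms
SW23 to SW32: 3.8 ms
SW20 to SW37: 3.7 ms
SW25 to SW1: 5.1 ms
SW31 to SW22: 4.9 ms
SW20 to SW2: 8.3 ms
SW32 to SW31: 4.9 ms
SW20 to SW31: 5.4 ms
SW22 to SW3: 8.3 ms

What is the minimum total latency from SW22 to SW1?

Candidate routes:
SW22 → SW3 → SW23 → SW1: 8.3+1.5+1.9 = 11.7
SW22 → SW31 → SW23 → SW1: 4.9+1.9+1.9 = 8.7
Cheapest is SW22 → SW31 → SW23 → SW1 at 8.7 ms.

8.7 ms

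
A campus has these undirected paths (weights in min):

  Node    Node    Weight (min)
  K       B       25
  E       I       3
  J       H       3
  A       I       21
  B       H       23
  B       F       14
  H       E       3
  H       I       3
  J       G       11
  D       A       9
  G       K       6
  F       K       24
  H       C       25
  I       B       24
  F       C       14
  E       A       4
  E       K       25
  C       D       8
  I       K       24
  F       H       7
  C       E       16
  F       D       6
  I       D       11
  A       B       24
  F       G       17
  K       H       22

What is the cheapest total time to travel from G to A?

21 min

Shortest distances from G:
G: 0
K: 6  (via G)
J: 11  (via G)
H: 14  (via J)
E: 17  (via H)
F: 17  (via G)
I: 17  (via H)
A: 21  (via E)
Shortest route: G–J–H–E–A = 21 min.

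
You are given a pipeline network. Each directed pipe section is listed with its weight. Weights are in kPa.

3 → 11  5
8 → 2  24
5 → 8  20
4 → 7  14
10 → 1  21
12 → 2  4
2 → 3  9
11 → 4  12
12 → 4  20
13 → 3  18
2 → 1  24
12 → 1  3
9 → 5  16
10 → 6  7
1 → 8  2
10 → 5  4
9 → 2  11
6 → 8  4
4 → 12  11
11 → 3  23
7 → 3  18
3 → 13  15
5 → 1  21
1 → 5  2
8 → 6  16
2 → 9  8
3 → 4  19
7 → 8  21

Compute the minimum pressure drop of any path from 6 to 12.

Enumerating some paths:
6–8–2–3–4–12: 4+24+9+19+11 = 67
6–8–2–3–11–4–12: 4+24+9+5+12+11 = 65
The minimum is 65 kPa via 6–8–2–3–11–4–12.

65 kPa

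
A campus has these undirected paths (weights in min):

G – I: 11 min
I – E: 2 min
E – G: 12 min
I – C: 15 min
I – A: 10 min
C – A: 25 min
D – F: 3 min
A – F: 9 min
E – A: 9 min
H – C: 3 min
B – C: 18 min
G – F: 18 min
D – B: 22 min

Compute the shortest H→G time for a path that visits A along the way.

49 min

Best H to A: H–C–A costing 28
Best A to G: A–E–G costing 21
Total via A: 28 + 21 = 49 min.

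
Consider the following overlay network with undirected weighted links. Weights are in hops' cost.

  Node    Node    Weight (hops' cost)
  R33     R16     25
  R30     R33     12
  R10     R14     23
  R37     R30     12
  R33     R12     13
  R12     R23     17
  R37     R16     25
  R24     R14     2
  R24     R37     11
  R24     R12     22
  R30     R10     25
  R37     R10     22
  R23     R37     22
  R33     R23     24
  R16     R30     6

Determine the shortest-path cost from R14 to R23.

35 hops' cost

Enumerating some paths:
R14 → R24 → R12 → R23: 2+22+17 = 41
R14 → R24 → R37 → R23: 2+11+22 = 35
Cheapest is R14 → R24 → R37 → R23 at 35 hops' cost.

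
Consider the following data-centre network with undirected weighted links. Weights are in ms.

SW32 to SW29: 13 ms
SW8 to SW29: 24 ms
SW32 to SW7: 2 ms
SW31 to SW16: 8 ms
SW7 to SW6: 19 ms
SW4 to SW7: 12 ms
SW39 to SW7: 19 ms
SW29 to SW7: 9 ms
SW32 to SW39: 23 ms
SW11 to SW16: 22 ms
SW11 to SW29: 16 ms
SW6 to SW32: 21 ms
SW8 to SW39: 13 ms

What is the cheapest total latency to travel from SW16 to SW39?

Compare a few routes:
SW16 - SW11 - SW29 - SW7 - SW39: 22+16+9+19 = 66
SW16 - SW11 - SW29 - SW7 - SW32 - SW39: 22+16+9+2+23 = 72
SW16 - SW11 - SW29 - SW32 - SW7 - SW39: 22+16+13+2+19 = 72
SW16 - SW11 - SW29 - SW32 - SW39: 22+16+13+23 = 74
The minimum is 66 ms via SW16 - SW11 - SW29 - SW7 - SW39.

66 ms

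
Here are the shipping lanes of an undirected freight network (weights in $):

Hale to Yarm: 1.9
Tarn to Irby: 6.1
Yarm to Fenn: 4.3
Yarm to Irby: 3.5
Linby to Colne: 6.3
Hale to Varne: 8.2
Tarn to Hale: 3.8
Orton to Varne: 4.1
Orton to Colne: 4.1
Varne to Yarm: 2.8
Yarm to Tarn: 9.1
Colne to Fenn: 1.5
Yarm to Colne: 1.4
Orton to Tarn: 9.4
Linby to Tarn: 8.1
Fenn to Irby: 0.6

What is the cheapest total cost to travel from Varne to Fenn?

Running Dijkstra from Varne:
Varne: 0
Yarm: 2.8  (via Varne)
Orton: 4.1  (via Varne)
Colne: 4.2  (via Yarm)
Hale: 4.7  (via Yarm)
Fenn: 5.7  (via Colne)
Shortest route: Varne–Yarm–Colne–Fenn = $5.7.

$5.7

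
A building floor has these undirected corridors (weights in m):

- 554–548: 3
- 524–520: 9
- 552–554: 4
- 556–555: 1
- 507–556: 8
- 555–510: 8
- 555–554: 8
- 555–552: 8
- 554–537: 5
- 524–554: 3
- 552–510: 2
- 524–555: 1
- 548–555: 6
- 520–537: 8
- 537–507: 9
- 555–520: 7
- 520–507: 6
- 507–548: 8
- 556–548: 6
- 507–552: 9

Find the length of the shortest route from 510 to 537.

Running Dijkstra from 510:
510: 0
552: 2  (via 510)
554: 6  (via 552)
555: 8  (via 510)
556: 9  (via 555)
548: 9  (via 554)
524: 9  (via 554)
537: 11  (via 554)
Shortest route: 510 → 552 → 554 → 537 = 11 m.

11 m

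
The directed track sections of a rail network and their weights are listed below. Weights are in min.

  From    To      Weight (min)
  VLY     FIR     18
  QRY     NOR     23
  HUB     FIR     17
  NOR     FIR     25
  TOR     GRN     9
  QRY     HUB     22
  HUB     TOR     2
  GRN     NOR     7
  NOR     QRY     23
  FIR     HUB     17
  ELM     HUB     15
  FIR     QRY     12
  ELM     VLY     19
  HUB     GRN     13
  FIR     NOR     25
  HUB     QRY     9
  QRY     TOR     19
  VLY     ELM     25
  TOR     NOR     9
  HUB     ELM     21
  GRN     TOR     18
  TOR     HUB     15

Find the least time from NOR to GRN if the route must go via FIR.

Best NOR to FIR: NOR → FIR costing 25
Shortest FIR→GRN: FIR → HUB → TOR → GRN = 28
Total via FIR: 25 + 28 = 53 min.

53 min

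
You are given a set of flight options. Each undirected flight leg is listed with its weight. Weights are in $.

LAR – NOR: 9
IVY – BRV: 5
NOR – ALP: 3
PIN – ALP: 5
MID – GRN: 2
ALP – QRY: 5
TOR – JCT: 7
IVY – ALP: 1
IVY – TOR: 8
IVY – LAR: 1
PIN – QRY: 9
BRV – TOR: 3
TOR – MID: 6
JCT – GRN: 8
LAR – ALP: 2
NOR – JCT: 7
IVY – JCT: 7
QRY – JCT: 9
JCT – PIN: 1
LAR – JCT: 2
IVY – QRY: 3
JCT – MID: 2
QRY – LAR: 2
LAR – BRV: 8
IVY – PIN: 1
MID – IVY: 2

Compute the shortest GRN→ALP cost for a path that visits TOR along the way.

Best GRN to TOR: GRN → MID → TOR costing 8
Best TOR to ALP: TOR → IVY → ALP costing 9
Total via TOR: 8 + 9 = $17.

$17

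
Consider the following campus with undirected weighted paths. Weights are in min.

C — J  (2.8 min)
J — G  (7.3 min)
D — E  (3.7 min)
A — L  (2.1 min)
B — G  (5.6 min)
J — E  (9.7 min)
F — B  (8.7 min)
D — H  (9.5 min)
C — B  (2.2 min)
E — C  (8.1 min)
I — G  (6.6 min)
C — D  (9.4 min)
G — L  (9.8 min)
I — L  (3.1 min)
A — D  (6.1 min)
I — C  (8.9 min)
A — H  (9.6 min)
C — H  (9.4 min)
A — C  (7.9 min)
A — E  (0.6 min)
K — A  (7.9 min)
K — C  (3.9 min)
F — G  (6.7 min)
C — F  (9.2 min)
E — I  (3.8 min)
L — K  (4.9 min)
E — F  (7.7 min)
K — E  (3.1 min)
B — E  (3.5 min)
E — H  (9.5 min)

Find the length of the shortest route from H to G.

17.2 min

Settle nodes by increasing distance from H:
H: 0
C: 9.4  (via H)
D: 9.5  (via H)
E: 9.5  (via H)
A: 9.6  (via H)
B: 11.6  (via C)
L: 11.7  (via A)
J: 12.2  (via C)
K: 12.6  (via E)
I: 13.3  (via E)
F: 17.2  (via E)
G: 17.2  (via B)
Shortest route: H → C → B → G = 17.2 min.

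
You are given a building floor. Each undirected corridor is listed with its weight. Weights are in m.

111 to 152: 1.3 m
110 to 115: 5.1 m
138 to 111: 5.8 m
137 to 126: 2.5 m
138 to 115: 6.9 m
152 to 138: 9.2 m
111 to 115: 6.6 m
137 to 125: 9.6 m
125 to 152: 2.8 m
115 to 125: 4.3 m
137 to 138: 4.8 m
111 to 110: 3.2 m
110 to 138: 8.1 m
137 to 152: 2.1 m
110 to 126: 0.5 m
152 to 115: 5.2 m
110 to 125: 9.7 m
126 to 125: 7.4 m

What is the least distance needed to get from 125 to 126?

7.4 m

Compare a few routes:
125 → 152 → 111 → 110 → 126: 2.8+1.3+3.2+0.5 = 7.8
125 → 110 → 126: 9.7+0.5 = 10.2
125 → 115 → 110 → 126: 4.3+5.1+0.5 = 9.9
125 → 126: 7.4 = 7.4
The minimum is 7.4 m via 125 → 126.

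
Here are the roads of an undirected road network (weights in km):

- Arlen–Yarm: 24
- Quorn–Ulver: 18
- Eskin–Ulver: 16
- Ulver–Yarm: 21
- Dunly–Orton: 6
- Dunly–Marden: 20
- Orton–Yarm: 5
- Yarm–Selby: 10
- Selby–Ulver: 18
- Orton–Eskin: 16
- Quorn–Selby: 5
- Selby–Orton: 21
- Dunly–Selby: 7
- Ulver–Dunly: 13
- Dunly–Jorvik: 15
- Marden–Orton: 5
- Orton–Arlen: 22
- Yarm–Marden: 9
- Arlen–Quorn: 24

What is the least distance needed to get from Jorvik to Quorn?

27 km

Shortest distances from Jorvik:
Jorvik: 0
Dunly: 15  (via Jorvik)
Orton: 21  (via Dunly)
Selby: 22  (via Dunly)
Yarm: 26  (via Orton)
Marden: 26  (via Orton)
Quorn: 27  (via Selby)
Shortest route: Jorvik–Dunly–Selby–Quorn = 27 km.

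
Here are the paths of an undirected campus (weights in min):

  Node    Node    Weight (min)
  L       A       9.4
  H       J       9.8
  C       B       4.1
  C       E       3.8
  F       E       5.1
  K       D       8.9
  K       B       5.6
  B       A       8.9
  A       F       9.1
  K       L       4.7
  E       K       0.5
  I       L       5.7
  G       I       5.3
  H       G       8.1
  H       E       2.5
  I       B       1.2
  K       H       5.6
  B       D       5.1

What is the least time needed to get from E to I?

Candidate routes:
E - K - B - I: 0.5+5.6+1.2 = 7.3
E - C - B - I: 3.8+4.1+1.2 = 9.1
E - H - K - B - I: 2.5+5.6+5.6+1.2 = 14.9
E - K - L - I: 0.5+4.7+5.7 = 10.9
Cheapest is E - K - B - I at 7.3 min.

7.3 min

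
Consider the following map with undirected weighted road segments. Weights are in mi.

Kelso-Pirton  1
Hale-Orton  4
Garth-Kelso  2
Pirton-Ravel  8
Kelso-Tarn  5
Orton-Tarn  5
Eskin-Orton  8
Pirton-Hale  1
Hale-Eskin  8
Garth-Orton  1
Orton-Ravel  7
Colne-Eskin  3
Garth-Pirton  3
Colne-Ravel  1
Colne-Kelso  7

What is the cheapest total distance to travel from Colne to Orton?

Shortest distances from Colne:
Colne: 0
Ravel: 1  (via Colne)
Eskin: 3  (via Colne)
Kelso: 7  (via Colne)
Pirton: 8  (via Kelso)
Orton: 8  (via Ravel)
Shortest route: Colne–Ravel–Orton = 8 mi.

8 mi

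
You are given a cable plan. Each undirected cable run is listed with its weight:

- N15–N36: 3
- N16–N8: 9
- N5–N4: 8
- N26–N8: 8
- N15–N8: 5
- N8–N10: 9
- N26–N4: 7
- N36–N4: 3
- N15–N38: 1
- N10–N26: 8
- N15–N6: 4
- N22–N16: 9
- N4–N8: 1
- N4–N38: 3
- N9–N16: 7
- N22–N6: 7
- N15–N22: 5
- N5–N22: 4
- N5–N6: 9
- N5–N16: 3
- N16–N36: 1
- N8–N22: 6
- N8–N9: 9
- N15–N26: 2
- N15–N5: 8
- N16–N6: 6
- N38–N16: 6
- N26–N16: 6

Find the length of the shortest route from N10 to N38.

Compare a few routes:
N10 → N26 → N15 → N38: 8+2+1 = 11
N10 → N8 → N4 → N38: 9+1+3 = 13
The minimum is 11 via N10 → N26 → N15 → N38.

11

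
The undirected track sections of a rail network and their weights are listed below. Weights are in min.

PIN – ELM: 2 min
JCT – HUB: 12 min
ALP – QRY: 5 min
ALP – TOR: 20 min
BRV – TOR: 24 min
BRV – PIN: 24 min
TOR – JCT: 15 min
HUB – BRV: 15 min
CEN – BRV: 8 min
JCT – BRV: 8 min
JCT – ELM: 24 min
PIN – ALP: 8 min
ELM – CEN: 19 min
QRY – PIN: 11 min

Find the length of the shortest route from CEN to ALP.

29 min

Settle nodes by increasing distance from CEN:
CEN: 0
BRV: 8  (via CEN)
JCT: 16  (via BRV)
ELM: 19  (via CEN)
PIN: 21  (via ELM)
HUB: 23  (via BRV)
ALP: 29  (via PIN)
Shortest route: CEN → ELM → PIN → ALP = 29 min.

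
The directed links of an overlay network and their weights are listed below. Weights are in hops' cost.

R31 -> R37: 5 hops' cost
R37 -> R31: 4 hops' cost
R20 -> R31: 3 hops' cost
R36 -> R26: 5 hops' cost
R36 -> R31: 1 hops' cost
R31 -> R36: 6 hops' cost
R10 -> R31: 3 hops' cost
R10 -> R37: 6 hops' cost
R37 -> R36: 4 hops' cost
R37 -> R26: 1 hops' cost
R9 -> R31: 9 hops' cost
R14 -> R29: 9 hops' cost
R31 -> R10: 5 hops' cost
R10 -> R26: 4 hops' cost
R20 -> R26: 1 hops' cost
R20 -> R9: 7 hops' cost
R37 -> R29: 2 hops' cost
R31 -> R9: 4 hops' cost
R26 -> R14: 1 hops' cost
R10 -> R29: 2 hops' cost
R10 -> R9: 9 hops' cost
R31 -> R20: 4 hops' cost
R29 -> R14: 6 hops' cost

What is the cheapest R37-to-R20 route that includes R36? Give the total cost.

9 hops' cost

Shortest R37→R36: R37–R36 = 4
Shortest R36→R20: R36–R31–R20 = 5
Total via R36: 4 + 5 = 9 hops' cost.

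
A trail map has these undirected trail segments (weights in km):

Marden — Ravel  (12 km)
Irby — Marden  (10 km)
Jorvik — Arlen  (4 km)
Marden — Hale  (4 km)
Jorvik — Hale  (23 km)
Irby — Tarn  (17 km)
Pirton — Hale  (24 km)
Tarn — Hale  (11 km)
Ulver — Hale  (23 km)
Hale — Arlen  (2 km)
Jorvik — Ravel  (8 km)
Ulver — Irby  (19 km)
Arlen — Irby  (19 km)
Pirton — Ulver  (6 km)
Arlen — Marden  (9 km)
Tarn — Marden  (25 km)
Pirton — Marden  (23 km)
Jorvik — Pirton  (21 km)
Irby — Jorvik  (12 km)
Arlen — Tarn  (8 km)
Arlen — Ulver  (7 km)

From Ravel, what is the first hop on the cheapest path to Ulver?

Compare a few routes:
Ravel - Jorvik - Arlen - Ulver: 8+4+7 = 19
Ravel - Marden - Arlen - Ulver: 12+9+7 = 28
Ravel - Marden - Hale - Arlen - Ulver: 12+4+2+7 = 25
Ravel - Jorvik - Pirton - Ulver: 8+21+6 = 35
Cheapest is Ravel - Jorvik - Arlen - Ulver at 19 km.
So from Ravel the first move is to Jorvik.

Jorvik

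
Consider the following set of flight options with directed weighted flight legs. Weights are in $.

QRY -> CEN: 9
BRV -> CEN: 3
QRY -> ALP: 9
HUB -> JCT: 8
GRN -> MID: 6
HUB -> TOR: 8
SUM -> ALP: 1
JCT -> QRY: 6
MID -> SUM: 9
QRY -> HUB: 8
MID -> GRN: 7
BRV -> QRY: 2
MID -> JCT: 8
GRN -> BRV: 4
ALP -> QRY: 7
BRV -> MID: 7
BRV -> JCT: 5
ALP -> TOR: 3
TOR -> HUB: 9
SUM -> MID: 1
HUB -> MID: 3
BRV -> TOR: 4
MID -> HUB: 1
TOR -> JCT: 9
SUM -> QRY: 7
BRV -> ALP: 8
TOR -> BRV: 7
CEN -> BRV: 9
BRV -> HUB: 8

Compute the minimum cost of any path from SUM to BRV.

$11

Settle nodes by increasing distance from SUM:
SUM: 0
MID: 1  (via SUM)
ALP: 1  (via SUM)
HUB: 2  (via MID)
TOR: 4  (via ALP)
QRY: 7  (via SUM)
GRN: 8  (via MID)
JCT: 9  (via MID)
BRV: 11  (via TOR)
Shortest route: SUM–ALP–TOR–BRV = $11.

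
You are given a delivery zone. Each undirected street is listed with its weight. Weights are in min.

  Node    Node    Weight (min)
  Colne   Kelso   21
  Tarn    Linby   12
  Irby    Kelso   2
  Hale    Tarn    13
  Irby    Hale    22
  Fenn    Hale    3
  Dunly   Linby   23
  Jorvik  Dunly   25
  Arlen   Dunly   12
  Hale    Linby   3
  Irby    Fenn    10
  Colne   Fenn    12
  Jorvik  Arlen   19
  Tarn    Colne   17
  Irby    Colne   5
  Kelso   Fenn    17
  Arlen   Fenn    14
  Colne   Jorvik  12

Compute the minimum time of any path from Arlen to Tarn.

Settle nodes by increasing distance from Arlen:
Arlen: 0
Dunly: 12  (via Arlen)
Fenn: 14  (via Arlen)
Hale: 17  (via Fenn)
Jorvik: 19  (via Arlen)
Linby: 20  (via Hale)
Irby: 24  (via Fenn)
Colne: 26  (via Fenn)
Kelso: 26  (via Irby)
Tarn: 30  (via Hale)
Shortest route: Arlen–Fenn–Hale–Tarn = 30 min.

30 min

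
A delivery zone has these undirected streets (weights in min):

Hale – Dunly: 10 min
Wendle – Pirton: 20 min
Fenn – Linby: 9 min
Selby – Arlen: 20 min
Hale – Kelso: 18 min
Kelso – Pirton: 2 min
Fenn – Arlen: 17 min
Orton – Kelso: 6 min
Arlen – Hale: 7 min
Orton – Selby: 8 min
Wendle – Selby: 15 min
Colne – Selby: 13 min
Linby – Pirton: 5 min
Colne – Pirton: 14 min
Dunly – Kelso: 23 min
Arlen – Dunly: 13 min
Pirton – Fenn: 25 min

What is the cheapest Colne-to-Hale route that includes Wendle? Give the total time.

Best Colne to Wendle: Colne → Selby → Wendle costing 28
Shortest Wendle→Hale: Wendle → Pirton → Kelso → Hale = 40
Total via Wendle: 28 + 40 = 68 min.

68 min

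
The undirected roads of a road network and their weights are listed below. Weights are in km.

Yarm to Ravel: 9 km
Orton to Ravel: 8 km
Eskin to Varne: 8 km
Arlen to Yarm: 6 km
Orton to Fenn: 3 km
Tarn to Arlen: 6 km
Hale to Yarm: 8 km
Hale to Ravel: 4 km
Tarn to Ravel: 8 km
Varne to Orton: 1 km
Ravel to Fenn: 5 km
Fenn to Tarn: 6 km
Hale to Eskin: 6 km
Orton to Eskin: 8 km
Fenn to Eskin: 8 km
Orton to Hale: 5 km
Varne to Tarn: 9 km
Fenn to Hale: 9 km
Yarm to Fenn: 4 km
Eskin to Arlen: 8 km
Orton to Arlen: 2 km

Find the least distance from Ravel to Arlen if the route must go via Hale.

Shortest Ravel→Hale: Ravel → Hale = 4
Best Hale to Arlen: Hale → Orton → Arlen costing 7
Total via Hale: 4 + 7 = 11 km.

11 km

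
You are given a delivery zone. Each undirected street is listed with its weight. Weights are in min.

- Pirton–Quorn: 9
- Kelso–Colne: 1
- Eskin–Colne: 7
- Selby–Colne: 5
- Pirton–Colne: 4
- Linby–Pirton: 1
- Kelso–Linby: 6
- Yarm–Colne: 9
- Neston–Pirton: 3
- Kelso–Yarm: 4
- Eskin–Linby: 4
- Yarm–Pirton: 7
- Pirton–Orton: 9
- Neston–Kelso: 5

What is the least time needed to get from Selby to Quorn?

18 min

Running Dijkstra from Selby:
Selby: 0
Colne: 5  (via Selby)
Kelso: 6  (via Colne)
Pirton: 9  (via Colne)
Yarm: 10  (via Kelso)
Linby: 10  (via Pirton)
Neston: 11  (via Kelso)
Eskin: 12  (via Colne)
Orton: 18  (via Pirton)
Quorn: 18  (via Pirton)
Shortest route: Selby → Colne → Pirton → Quorn = 18 min.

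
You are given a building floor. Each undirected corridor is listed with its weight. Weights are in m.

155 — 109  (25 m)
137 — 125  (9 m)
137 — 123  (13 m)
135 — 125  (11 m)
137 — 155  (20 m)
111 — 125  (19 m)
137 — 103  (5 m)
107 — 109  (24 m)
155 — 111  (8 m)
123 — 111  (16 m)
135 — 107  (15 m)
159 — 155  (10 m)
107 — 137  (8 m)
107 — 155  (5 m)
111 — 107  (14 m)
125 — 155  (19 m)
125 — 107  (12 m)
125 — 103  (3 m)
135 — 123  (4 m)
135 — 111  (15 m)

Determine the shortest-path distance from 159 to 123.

34 m

Settle nodes by increasing distance from 159:
159: 0
155: 10  (via 159)
107: 15  (via 155)
111: 18  (via 155)
137: 23  (via 107)
125: 27  (via 107)
103: 28  (via 137)
135: 30  (via 107)
123: 34  (via 111)
Shortest route: 159 → 155 → 111 → 123 = 34 m.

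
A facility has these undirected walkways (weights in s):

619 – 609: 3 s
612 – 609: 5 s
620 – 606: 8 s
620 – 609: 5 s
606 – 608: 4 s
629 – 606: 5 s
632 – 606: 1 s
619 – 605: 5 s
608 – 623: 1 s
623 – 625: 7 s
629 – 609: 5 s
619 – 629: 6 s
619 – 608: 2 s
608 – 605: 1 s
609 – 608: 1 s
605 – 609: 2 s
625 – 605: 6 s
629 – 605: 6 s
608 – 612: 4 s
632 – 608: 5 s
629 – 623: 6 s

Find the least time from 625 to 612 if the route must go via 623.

Best 625 to 623: 625 → 623 costing 7
Best 623 to 612: 623 → 608 → 612 costing 5
Total via 623: 7 + 5 = 12 s.

12 s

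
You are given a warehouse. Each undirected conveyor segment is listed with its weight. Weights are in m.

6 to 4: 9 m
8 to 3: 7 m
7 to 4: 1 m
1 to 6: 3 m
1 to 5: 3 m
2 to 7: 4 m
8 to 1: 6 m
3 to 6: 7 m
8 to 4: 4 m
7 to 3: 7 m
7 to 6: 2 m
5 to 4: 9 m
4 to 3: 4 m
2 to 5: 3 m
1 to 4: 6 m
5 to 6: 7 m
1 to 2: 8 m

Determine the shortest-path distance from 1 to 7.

Candidate routes:
1–6–7: 3+2 = 5
1–4–7: 6+1 = 7
The minimum is 5 m via 1–6–7.

5 m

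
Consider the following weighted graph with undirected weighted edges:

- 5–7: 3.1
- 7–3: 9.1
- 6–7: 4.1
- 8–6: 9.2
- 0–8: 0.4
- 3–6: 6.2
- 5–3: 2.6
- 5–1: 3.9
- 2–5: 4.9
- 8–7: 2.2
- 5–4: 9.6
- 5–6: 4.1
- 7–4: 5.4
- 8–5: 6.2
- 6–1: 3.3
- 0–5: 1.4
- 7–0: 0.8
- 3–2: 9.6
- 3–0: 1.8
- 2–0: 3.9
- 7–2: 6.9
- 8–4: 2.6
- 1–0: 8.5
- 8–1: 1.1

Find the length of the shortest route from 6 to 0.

Compare a few routes:
6 → 5 → 0: 4.1+1.4 = 5.5
6 → 7 → 8 → 0: 4.1+2.2+0.4 = 6.7
6 → 7 → 0: 4.1+0.8 = 4.9
6 → 1 → 8 → 0: 3.3+1.1+0.4 = 4.8
The minimum is 4.8 via 6 → 1 → 8 → 0.

4.8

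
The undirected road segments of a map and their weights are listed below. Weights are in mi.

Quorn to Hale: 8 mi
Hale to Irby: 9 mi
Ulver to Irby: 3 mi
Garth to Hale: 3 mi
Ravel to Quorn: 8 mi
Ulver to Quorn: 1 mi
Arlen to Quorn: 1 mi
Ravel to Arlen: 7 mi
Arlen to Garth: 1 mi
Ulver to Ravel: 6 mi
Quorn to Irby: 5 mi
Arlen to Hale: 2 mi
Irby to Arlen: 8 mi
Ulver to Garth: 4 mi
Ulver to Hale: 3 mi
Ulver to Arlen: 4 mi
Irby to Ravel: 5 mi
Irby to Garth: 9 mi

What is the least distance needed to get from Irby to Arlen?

5 mi

Settle nodes by increasing distance from Irby:
Irby: 0
Ulver: 3  (via Irby)
Quorn: 4  (via Ulver)
Arlen: 5  (via Quorn)
Shortest route: Irby → Ulver → Quorn → Arlen = 5 mi.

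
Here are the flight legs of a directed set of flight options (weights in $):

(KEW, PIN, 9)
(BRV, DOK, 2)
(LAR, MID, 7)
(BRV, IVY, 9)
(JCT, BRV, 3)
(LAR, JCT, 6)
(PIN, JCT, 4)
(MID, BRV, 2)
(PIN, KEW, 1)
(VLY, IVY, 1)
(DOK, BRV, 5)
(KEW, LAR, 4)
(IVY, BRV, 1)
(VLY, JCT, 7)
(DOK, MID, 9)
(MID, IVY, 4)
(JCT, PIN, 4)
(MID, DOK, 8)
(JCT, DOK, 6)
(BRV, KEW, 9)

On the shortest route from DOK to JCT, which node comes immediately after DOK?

BRV

Compare a few routes:
DOK - BRV - KEW - PIN - JCT: 5+9+9+4 = 27
DOK - BRV - KEW - LAR - JCT: 5+9+4+6 = 24
The minimum is $24 via DOK - BRV - KEW - LAR - JCT.
So from DOK the first move is to BRV.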